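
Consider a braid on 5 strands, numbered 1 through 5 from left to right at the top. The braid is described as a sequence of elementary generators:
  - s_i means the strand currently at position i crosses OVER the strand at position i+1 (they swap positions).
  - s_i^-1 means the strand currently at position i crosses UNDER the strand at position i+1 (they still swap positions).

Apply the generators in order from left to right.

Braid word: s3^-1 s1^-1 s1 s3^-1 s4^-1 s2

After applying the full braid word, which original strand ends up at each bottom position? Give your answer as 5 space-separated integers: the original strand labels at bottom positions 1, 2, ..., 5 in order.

Gen 1 (s3^-1): strand 3 crosses under strand 4. Perm now: [1 2 4 3 5]
Gen 2 (s1^-1): strand 1 crosses under strand 2. Perm now: [2 1 4 3 5]
Gen 3 (s1): strand 2 crosses over strand 1. Perm now: [1 2 4 3 5]
Gen 4 (s3^-1): strand 4 crosses under strand 3. Perm now: [1 2 3 4 5]
Gen 5 (s4^-1): strand 4 crosses under strand 5. Perm now: [1 2 3 5 4]
Gen 6 (s2): strand 2 crosses over strand 3. Perm now: [1 3 2 5 4]

Answer: 1 3 2 5 4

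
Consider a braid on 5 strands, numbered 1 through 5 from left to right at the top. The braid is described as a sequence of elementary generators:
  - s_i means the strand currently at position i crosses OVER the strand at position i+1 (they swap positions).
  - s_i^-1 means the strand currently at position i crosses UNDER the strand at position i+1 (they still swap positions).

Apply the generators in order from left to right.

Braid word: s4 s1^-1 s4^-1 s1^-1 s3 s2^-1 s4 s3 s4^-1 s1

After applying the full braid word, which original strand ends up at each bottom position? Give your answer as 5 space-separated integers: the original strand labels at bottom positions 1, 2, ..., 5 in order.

Answer: 4 1 5 3 2

Derivation:
Gen 1 (s4): strand 4 crosses over strand 5. Perm now: [1 2 3 5 4]
Gen 2 (s1^-1): strand 1 crosses under strand 2. Perm now: [2 1 3 5 4]
Gen 3 (s4^-1): strand 5 crosses under strand 4. Perm now: [2 1 3 4 5]
Gen 4 (s1^-1): strand 2 crosses under strand 1. Perm now: [1 2 3 4 5]
Gen 5 (s3): strand 3 crosses over strand 4. Perm now: [1 2 4 3 5]
Gen 6 (s2^-1): strand 2 crosses under strand 4. Perm now: [1 4 2 3 5]
Gen 7 (s4): strand 3 crosses over strand 5. Perm now: [1 4 2 5 3]
Gen 8 (s3): strand 2 crosses over strand 5. Perm now: [1 4 5 2 3]
Gen 9 (s4^-1): strand 2 crosses under strand 3. Perm now: [1 4 5 3 2]
Gen 10 (s1): strand 1 crosses over strand 4. Perm now: [4 1 5 3 2]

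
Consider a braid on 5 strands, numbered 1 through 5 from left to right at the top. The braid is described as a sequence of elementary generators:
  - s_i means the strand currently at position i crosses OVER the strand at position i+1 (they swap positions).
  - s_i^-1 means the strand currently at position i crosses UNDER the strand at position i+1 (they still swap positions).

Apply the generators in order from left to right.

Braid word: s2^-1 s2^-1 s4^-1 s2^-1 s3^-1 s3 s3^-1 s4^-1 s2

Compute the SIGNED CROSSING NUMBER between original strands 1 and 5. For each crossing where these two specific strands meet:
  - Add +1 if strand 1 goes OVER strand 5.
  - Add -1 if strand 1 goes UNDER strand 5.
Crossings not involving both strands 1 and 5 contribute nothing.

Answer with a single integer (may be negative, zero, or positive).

Gen 1: crossing 2x3. Both 1&5? no. Sum: 0
Gen 2: crossing 3x2. Both 1&5? no. Sum: 0
Gen 3: crossing 4x5. Both 1&5? no. Sum: 0
Gen 4: crossing 2x3. Both 1&5? no. Sum: 0
Gen 5: crossing 2x5. Both 1&5? no. Sum: 0
Gen 6: crossing 5x2. Both 1&5? no. Sum: 0
Gen 7: crossing 2x5. Both 1&5? no. Sum: 0
Gen 8: crossing 2x4. Both 1&5? no. Sum: 0
Gen 9: crossing 3x5. Both 1&5? no. Sum: 0

Answer: 0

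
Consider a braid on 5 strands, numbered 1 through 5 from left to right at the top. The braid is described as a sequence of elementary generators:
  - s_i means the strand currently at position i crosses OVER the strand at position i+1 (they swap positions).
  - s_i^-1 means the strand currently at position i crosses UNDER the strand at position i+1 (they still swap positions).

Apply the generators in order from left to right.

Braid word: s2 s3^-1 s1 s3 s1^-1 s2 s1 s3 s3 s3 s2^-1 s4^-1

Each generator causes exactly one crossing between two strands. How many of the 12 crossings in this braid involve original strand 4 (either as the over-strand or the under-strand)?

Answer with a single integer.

Answer: 6

Derivation:
Gen 1: crossing 2x3. Involves strand 4? no. Count so far: 0
Gen 2: crossing 2x4. Involves strand 4? yes. Count so far: 1
Gen 3: crossing 1x3. Involves strand 4? no. Count so far: 1
Gen 4: crossing 4x2. Involves strand 4? yes. Count so far: 2
Gen 5: crossing 3x1. Involves strand 4? no. Count so far: 2
Gen 6: crossing 3x2. Involves strand 4? no. Count so far: 2
Gen 7: crossing 1x2. Involves strand 4? no. Count so far: 2
Gen 8: crossing 3x4. Involves strand 4? yes. Count so far: 3
Gen 9: crossing 4x3. Involves strand 4? yes. Count so far: 4
Gen 10: crossing 3x4. Involves strand 4? yes. Count so far: 5
Gen 11: crossing 1x4. Involves strand 4? yes. Count so far: 6
Gen 12: crossing 3x5. Involves strand 4? no. Count so far: 6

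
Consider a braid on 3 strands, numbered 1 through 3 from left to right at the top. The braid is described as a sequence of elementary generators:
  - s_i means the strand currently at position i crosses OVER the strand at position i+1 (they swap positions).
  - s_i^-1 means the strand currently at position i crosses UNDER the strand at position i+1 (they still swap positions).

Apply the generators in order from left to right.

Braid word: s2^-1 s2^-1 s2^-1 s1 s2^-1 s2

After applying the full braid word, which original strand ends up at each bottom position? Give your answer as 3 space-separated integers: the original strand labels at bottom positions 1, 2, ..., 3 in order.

Gen 1 (s2^-1): strand 2 crosses under strand 3. Perm now: [1 3 2]
Gen 2 (s2^-1): strand 3 crosses under strand 2. Perm now: [1 2 3]
Gen 3 (s2^-1): strand 2 crosses under strand 3. Perm now: [1 3 2]
Gen 4 (s1): strand 1 crosses over strand 3. Perm now: [3 1 2]
Gen 5 (s2^-1): strand 1 crosses under strand 2. Perm now: [3 2 1]
Gen 6 (s2): strand 2 crosses over strand 1. Perm now: [3 1 2]

Answer: 3 1 2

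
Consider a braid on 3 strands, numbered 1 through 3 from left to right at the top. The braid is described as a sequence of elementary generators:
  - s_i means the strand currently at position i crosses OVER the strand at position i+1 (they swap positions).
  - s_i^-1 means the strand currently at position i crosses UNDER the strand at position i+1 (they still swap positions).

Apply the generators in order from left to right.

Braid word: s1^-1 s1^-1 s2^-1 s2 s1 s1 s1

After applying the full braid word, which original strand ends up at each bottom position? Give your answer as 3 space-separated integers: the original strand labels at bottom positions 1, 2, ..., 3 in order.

Gen 1 (s1^-1): strand 1 crosses under strand 2. Perm now: [2 1 3]
Gen 2 (s1^-1): strand 2 crosses under strand 1. Perm now: [1 2 3]
Gen 3 (s2^-1): strand 2 crosses under strand 3. Perm now: [1 3 2]
Gen 4 (s2): strand 3 crosses over strand 2. Perm now: [1 2 3]
Gen 5 (s1): strand 1 crosses over strand 2. Perm now: [2 1 3]
Gen 6 (s1): strand 2 crosses over strand 1. Perm now: [1 2 3]
Gen 7 (s1): strand 1 crosses over strand 2. Perm now: [2 1 3]

Answer: 2 1 3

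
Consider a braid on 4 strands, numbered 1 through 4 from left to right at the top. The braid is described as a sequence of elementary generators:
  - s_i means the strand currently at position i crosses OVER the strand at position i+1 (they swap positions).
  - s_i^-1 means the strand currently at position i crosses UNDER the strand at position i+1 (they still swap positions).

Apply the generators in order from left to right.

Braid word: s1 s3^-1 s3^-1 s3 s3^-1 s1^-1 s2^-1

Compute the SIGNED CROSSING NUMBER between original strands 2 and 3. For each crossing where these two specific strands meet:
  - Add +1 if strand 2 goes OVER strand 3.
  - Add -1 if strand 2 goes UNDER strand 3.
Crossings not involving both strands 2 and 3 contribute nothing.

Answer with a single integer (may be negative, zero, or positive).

Gen 1: crossing 1x2. Both 2&3? no. Sum: 0
Gen 2: crossing 3x4. Both 2&3? no. Sum: 0
Gen 3: crossing 4x3. Both 2&3? no. Sum: 0
Gen 4: crossing 3x4. Both 2&3? no. Sum: 0
Gen 5: crossing 4x3. Both 2&3? no. Sum: 0
Gen 6: crossing 2x1. Both 2&3? no. Sum: 0
Gen 7: 2 under 3. Both 2&3? yes. Contrib: -1. Sum: -1

Answer: -1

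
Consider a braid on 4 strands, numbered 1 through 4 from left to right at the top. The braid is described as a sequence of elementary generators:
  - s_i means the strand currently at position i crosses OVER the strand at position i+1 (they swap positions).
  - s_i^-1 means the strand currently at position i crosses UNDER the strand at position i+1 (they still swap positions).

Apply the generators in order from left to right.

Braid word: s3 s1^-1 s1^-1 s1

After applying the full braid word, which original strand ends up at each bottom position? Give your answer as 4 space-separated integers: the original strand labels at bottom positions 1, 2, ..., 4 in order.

Answer: 2 1 4 3

Derivation:
Gen 1 (s3): strand 3 crosses over strand 4. Perm now: [1 2 4 3]
Gen 2 (s1^-1): strand 1 crosses under strand 2. Perm now: [2 1 4 3]
Gen 3 (s1^-1): strand 2 crosses under strand 1. Perm now: [1 2 4 3]
Gen 4 (s1): strand 1 crosses over strand 2. Perm now: [2 1 4 3]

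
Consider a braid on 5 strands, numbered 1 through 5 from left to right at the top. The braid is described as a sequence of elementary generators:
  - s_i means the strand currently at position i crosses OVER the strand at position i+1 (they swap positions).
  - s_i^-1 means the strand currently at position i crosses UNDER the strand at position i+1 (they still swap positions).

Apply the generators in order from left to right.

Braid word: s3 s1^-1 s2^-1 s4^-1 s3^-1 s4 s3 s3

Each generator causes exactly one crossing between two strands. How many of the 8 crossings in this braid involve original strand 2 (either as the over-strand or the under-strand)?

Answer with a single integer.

Answer: 1

Derivation:
Gen 1: crossing 3x4. Involves strand 2? no. Count so far: 0
Gen 2: crossing 1x2. Involves strand 2? yes. Count so far: 1
Gen 3: crossing 1x4. Involves strand 2? no. Count so far: 1
Gen 4: crossing 3x5. Involves strand 2? no. Count so far: 1
Gen 5: crossing 1x5. Involves strand 2? no. Count so far: 1
Gen 6: crossing 1x3. Involves strand 2? no. Count so far: 1
Gen 7: crossing 5x3. Involves strand 2? no. Count so far: 1
Gen 8: crossing 3x5. Involves strand 2? no. Count so far: 1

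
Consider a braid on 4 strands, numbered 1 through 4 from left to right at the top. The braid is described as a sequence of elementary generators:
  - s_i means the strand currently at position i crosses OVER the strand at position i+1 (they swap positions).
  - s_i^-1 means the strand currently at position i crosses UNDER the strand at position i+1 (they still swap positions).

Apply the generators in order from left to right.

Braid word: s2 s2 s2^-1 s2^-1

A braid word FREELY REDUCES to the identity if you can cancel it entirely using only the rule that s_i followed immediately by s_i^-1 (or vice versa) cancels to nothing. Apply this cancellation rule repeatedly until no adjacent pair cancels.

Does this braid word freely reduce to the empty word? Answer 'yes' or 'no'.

Gen 1 (s2): push. Stack: [s2]
Gen 2 (s2): push. Stack: [s2 s2]
Gen 3 (s2^-1): cancels prior s2. Stack: [s2]
Gen 4 (s2^-1): cancels prior s2. Stack: []
Reduced word: (empty)

Answer: yes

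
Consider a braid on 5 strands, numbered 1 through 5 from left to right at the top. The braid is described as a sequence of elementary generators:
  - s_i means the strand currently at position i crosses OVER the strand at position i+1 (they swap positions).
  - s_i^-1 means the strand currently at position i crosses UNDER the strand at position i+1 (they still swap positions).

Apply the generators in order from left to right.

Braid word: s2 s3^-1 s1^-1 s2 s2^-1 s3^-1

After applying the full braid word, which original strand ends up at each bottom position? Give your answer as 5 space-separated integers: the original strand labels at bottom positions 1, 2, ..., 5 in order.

Gen 1 (s2): strand 2 crosses over strand 3. Perm now: [1 3 2 4 5]
Gen 2 (s3^-1): strand 2 crosses under strand 4. Perm now: [1 3 4 2 5]
Gen 3 (s1^-1): strand 1 crosses under strand 3. Perm now: [3 1 4 2 5]
Gen 4 (s2): strand 1 crosses over strand 4. Perm now: [3 4 1 2 5]
Gen 5 (s2^-1): strand 4 crosses under strand 1. Perm now: [3 1 4 2 5]
Gen 6 (s3^-1): strand 4 crosses under strand 2. Perm now: [3 1 2 4 5]

Answer: 3 1 2 4 5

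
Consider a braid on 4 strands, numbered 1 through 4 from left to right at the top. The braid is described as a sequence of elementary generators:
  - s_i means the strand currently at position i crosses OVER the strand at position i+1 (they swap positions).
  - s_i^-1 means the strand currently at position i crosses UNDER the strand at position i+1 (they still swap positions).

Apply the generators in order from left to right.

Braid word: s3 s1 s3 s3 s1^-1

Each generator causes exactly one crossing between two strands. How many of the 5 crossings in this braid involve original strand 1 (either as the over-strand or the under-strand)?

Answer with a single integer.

Gen 1: crossing 3x4. Involves strand 1? no. Count so far: 0
Gen 2: crossing 1x2. Involves strand 1? yes. Count so far: 1
Gen 3: crossing 4x3. Involves strand 1? no. Count so far: 1
Gen 4: crossing 3x4. Involves strand 1? no. Count so far: 1
Gen 5: crossing 2x1. Involves strand 1? yes. Count so far: 2

Answer: 2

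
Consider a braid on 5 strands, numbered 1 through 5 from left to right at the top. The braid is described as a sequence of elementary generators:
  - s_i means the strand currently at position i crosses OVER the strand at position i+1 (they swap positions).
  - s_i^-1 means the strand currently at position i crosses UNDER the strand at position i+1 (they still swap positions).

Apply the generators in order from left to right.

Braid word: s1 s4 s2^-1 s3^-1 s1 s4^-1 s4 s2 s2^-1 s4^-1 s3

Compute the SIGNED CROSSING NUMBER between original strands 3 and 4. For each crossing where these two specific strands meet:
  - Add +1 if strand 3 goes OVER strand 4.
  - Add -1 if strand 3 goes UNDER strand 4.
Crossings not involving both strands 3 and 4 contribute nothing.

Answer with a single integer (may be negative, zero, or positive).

Answer: 0

Derivation:
Gen 1: crossing 1x2. Both 3&4? no. Sum: 0
Gen 2: crossing 4x5. Both 3&4? no. Sum: 0
Gen 3: crossing 1x3. Both 3&4? no. Sum: 0
Gen 4: crossing 1x5. Both 3&4? no. Sum: 0
Gen 5: crossing 2x3. Both 3&4? no. Sum: 0
Gen 6: crossing 1x4. Both 3&4? no. Sum: 0
Gen 7: crossing 4x1. Both 3&4? no. Sum: 0
Gen 8: crossing 2x5. Both 3&4? no. Sum: 0
Gen 9: crossing 5x2. Both 3&4? no. Sum: 0
Gen 10: crossing 1x4. Both 3&4? no. Sum: 0
Gen 11: crossing 5x4. Both 3&4? no. Sum: 0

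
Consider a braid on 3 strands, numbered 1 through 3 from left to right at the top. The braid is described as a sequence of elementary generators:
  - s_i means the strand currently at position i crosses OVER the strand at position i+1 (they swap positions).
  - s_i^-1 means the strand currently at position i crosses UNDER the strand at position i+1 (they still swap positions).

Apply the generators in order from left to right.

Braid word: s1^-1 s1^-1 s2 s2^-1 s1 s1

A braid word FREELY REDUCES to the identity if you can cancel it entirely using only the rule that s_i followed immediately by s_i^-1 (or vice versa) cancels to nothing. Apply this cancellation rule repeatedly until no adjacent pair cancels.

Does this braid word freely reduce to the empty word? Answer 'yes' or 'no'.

Answer: yes

Derivation:
Gen 1 (s1^-1): push. Stack: [s1^-1]
Gen 2 (s1^-1): push. Stack: [s1^-1 s1^-1]
Gen 3 (s2): push. Stack: [s1^-1 s1^-1 s2]
Gen 4 (s2^-1): cancels prior s2. Stack: [s1^-1 s1^-1]
Gen 5 (s1): cancels prior s1^-1. Stack: [s1^-1]
Gen 6 (s1): cancels prior s1^-1. Stack: []
Reduced word: (empty)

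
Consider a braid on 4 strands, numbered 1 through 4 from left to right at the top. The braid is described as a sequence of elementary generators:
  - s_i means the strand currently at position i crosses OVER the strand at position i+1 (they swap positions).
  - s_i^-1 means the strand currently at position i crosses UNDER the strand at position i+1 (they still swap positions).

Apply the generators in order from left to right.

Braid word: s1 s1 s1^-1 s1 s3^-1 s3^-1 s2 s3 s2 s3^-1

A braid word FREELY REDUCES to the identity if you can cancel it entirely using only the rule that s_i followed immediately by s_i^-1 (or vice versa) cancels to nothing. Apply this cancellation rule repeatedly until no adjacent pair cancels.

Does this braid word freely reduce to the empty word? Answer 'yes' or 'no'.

Answer: no

Derivation:
Gen 1 (s1): push. Stack: [s1]
Gen 2 (s1): push. Stack: [s1 s1]
Gen 3 (s1^-1): cancels prior s1. Stack: [s1]
Gen 4 (s1): push. Stack: [s1 s1]
Gen 5 (s3^-1): push. Stack: [s1 s1 s3^-1]
Gen 6 (s3^-1): push. Stack: [s1 s1 s3^-1 s3^-1]
Gen 7 (s2): push. Stack: [s1 s1 s3^-1 s3^-1 s2]
Gen 8 (s3): push. Stack: [s1 s1 s3^-1 s3^-1 s2 s3]
Gen 9 (s2): push. Stack: [s1 s1 s3^-1 s3^-1 s2 s3 s2]
Gen 10 (s3^-1): push. Stack: [s1 s1 s3^-1 s3^-1 s2 s3 s2 s3^-1]
Reduced word: s1 s1 s3^-1 s3^-1 s2 s3 s2 s3^-1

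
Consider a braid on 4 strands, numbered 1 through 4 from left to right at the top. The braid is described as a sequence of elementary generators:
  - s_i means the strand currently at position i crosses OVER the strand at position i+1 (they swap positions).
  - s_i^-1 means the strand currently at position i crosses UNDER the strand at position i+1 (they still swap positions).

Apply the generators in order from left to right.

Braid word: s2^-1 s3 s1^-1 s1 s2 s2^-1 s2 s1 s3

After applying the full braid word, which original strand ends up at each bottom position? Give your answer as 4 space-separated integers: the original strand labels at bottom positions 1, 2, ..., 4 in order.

Gen 1 (s2^-1): strand 2 crosses under strand 3. Perm now: [1 3 2 4]
Gen 2 (s3): strand 2 crosses over strand 4. Perm now: [1 3 4 2]
Gen 3 (s1^-1): strand 1 crosses under strand 3. Perm now: [3 1 4 2]
Gen 4 (s1): strand 3 crosses over strand 1. Perm now: [1 3 4 2]
Gen 5 (s2): strand 3 crosses over strand 4. Perm now: [1 4 3 2]
Gen 6 (s2^-1): strand 4 crosses under strand 3. Perm now: [1 3 4 2]
Gen 7 (s2): strand 3 crosses over strand 4. Perm now: [1 4 3 2]
Gen 8 (s1): strand 1 crosses over strand 4. Perm now: [4 1 3 2]
Gen 9 (s3): strand 3 crosses over strand 2. Perm now: [4 1 2 3]

Answer: 4 1 2 3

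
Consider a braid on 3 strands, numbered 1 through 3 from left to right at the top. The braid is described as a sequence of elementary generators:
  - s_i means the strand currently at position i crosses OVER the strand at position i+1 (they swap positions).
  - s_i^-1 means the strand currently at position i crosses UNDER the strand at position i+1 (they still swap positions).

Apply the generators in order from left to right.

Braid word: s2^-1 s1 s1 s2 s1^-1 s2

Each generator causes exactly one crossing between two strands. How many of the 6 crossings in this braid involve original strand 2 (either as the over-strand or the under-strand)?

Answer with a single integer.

Gen 1: crossing 2x3. Involves strand 2? yes. Count so far: 1
Gen 2: crossing 1x3. Involves strand 2? no. Count so far: 1
Gen 3: crossing 3x1. Involves strand 2? no. Count so far: 1
Gen 4: crossing 3x2. Involves strand 2? yes. Count so far: 2
Gen 5: crossing 1x2. Involves strand 2? yes. Count so far: 3
Gen 6: crossing 1x3. Involves strand 2? no. Count so far: 3

Answer: 3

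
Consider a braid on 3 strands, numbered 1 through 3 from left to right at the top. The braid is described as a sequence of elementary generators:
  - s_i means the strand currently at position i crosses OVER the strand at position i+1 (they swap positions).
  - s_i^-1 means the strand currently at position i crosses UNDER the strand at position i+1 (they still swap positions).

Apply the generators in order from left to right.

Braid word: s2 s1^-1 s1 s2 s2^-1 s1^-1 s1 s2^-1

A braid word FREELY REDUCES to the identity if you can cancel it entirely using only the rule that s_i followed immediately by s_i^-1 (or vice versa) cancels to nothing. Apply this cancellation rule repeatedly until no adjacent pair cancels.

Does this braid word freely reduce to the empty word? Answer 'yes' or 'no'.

Answer: yes

Derivation:
Gen 1 (s2): push. Stack: [s2]
Gen 2 (s1^-1): push. Stack: [s2 s1^-1]
Gen 3 (s1): cancels prior s1^-1. Stack: [s2]
Gen 4 (s2): push. Stack: [s2 s2]
Gen 5 (s2^-1): cancels prior s2. Stack: [s2]
Gen 6 (s1^-1): push. Stack: [s2 s1^-1]
Gen 7 (s1): cancels prior s1^-1. Stack: [s2]
Gen 8 (s2^-1): cancels prior s2. Stack: []
Reduced word: (empty)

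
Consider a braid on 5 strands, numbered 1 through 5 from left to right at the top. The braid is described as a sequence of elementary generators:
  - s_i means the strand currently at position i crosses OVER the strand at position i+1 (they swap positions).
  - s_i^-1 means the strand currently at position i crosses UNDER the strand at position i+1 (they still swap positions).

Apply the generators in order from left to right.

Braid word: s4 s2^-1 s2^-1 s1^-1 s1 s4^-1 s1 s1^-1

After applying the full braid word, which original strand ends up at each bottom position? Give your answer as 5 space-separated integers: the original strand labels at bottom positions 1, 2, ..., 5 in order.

Answer: 1 2 3 4 5

Derivation:
Gen 1 (s4): strand 4 crosses over strand 5. Perm now: [1 2 3 5 4]
Gen 2 (s2^-1): strand 2 crosses under strand 3. Perm now: [1 3 2 5 4]
Gen 3 (s2^-1): strand 3 crosses under strand 2. Perm now: [1 2 3 5 4]
Gen 4 (s1^-1): strand 1 crosses under strand 2. Perm now: [2 1 3 5 4]
Gen 5 (s1): strand 2 crosses over strand 1. Perm now: [1 2 3 5 4]
Gen 6 (s4^-1): strand 5 crosses under strand 4. Perm now: [1 2 3 4 5]
Gen 7 (s1): strand 1 crosses over strand 2. Perm now: [2 1 3 4 5]
Gen 8 (s1^-1): strand 2 crosses under strand 1. Perm now: [1 2 3 4 5]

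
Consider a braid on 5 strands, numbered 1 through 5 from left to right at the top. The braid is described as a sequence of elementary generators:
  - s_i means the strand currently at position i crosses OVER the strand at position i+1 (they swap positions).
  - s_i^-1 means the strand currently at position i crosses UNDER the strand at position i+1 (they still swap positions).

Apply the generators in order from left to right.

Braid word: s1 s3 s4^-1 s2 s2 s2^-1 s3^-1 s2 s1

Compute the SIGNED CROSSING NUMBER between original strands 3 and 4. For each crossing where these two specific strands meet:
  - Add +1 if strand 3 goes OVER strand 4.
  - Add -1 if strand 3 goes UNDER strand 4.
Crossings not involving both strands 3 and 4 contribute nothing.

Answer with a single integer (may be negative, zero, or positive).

Gen 1: crossing 1x2. Both 3&4? no. Sum: 0
Gen 2: 3 over 4. Both 3&4? yes. Contrib: +1. Sum: 1
Gen 3: crossing 3x5. Both 3&4? no. Sum: 1
Gen 4: crossing 1x4. Both 3&4? no. Sum: 1
Gen 5: crossing 4x1. Both 3&4? no. Sum: 1
Gen 6: crossing 1x4. Both 3&4? no. Sum: 1
Gen 7: crossing 1x5. Both 3&4? no. Sum: 1
Gen 8: crossing 4x5. Both 3&4? no. Sum: 1
Gen 9: crossing 2x5. Both 3&4? no. Sum: 1

Answer: 1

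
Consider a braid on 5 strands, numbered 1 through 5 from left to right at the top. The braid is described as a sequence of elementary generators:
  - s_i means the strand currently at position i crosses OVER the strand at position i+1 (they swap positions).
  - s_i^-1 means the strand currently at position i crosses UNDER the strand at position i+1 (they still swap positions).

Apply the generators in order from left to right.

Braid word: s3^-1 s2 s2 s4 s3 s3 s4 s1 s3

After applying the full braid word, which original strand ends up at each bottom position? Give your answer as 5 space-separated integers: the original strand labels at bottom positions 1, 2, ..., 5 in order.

Gen 1 (s3^-1): strand 3 crosses under strand 4. Perm now: [1 2 4 3 5]
Gen 2 (s2): strand 2 crosses over strand 4. Perm now: [1 4 2 3 5]
Gen 3 (s2): strand 4 crosses over strand 2. Perm now: [1 2 4 3 5]
Gen 4 (s4): strand 3 crosses over strand 5. Perm now: [1 2 4 5 3]
Gen 5 (s3): strand 4 crosses over strand 5. Perm now: [1 2 5 4 3]
Gen 6 (s3): strand 5 crosses over strand 4. Perm now: [1 2 4 5 3]
Gen 7 (s4): strand 5 crosses over strand 3. Perm now: [1 2 4 3 5]
Gen 8 (s1): strand 1 crosses over strand 2. Perm now: [2 1 4 3 5]
Gen 9 (s3): strand 4 crosses over strand 3. Perm now: [2 1 3 4 5]

Answer: 2 1 3 4 5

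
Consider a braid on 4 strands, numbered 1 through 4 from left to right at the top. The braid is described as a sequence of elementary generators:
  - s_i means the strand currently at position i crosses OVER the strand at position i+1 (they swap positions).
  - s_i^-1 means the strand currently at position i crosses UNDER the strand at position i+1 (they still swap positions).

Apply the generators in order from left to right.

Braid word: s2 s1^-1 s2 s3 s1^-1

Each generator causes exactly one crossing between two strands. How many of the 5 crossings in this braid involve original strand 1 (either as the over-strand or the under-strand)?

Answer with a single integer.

Answer: 3

Derivation:
Gen 1: crossing 2x3. Involves strand 1? no. Count so far: 0
Gen 2: crossing 1x3. Involves strand 1? yes. Count so far: 1
Gen 3: crossing 1x2. Involves strand 1? yes. Count so far: 2
Gen 4: crossing 1x4. Involves strand 1? yes. Count so far: 3
Gen 5: crossing 3x2. Involves strand 1? no. Count so far: 3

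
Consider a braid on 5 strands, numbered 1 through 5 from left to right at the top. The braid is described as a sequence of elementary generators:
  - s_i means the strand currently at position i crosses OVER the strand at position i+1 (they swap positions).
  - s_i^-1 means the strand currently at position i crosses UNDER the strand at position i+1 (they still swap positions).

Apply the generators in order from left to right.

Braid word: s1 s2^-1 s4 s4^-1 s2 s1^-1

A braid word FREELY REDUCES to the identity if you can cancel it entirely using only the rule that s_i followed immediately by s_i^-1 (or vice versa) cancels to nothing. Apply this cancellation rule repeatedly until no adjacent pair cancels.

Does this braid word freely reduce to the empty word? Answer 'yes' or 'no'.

Gen 1 (s1): push. Stack: [s1]
Gen 2 (s2^-1): push. Stack: [s1 s2^-1]
Gen 3 (s4): push. Stack: [s1 s2^-1 s4]
Gen 4 (s4^-1): cancels prior s4. Stack: [s1 s2^-1]
Gen 5 (s2): cancels prior s2^-1. Stack: [s1]
Gen 6 (s1^-1): cancels prior s1. Stack: []
Reduced word: (empty)

Answer: yes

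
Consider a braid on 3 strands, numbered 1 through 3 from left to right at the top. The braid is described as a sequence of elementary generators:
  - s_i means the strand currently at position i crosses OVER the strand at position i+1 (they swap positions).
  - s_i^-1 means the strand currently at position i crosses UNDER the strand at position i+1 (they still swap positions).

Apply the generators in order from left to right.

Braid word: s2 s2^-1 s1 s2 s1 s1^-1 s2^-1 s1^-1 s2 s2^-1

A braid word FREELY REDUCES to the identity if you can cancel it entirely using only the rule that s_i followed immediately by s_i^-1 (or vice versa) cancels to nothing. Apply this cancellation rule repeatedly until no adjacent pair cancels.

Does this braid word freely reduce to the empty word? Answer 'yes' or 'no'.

Gen 1 (s2): push. Stack: [s2]
Gen 2 (s2^-1): cancels prior s2. Stack: []
Gen 3 (s1): push. Stack: [s1]
Gen 4 (s2): push. Stack: [s1 s2]
Gen 5 (s1): push. Stack: [s1 s2 s1]
Gen 6 (s1^-1): cancels prior s1. Stack: [s1 s2]
Gen 7 (s2^-1): cancels prior s2. Stack: [s1]
Gen 8 (s1^-1): cancels prior s1. Stack: []
Gen 9 (s2): push. Stack: [s2]
Gen 10 (s2^-1): cancels prior s2. Stack: []
Reduced word: (empty)

Answer: yes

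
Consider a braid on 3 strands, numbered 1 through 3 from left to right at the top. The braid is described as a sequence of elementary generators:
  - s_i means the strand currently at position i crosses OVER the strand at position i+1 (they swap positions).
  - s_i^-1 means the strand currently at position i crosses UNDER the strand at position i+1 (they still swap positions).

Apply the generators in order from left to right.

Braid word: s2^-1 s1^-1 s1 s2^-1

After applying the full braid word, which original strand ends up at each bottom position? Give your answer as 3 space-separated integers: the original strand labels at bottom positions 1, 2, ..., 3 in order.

Answer: 1 2 3

Derivation:
Gen 1 (s2^-1): strand 2 crosses under strand 3. Perm now: [1 3 2]
Gen 2 (s1^-1): strand 1 crosses under strand 3. Perm now: [3 1 2]
Gen 3 (s1): strand 3 crosses over strand 1. Perm now: [1 3 2]
Gen 4 (s2^-1): strand 3 crosses under strand 2. Perm now: [1 2 3]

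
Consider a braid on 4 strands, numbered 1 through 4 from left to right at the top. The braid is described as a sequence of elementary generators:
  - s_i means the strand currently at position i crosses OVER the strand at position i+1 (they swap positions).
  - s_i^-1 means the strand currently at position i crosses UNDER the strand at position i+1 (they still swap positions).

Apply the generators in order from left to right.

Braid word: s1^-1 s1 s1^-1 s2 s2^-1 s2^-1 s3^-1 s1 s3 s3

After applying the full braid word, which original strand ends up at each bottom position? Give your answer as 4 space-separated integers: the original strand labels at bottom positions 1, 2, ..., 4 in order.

Gen 1 (s1^-1): strand 1 crosses under strand 2. Perm now: [2 1 3 4]
Gen 2 (s1): strand 2 crosses over strand 1. Perm now: [1 2 3 4]
Gen 3 (s1^-1): strand 1 crosses under strand 2. Perm now: [2 1 3 4]
Gen 4 (s2): strand 1 crosses over strand 3. Perm now: [2 3 1 4]
Gen 5 (s2^-1): strand 3 crosses under strand 1. Perm now: [2 1 3 4]
Gen 6 (s2^-1): strand 1 crosses under strand 3. Perm now: [2 3 1 4]
Gen 7 (s3^-1): strand 1 crosses under strand 4. Perm now: [2 3 4 1]
Gen 8 (s1): strand 2 crosses over strand 3. Perm now: [3 2 4 1]
Gen 9 (s3): strand 4 crosses over strand 1. Perm now: [3 2 1 4]
Gen 10 (s3): strand 1 crosses over strand 4. Perm now: [3 2 4 1]

Answer: 3 2 4 1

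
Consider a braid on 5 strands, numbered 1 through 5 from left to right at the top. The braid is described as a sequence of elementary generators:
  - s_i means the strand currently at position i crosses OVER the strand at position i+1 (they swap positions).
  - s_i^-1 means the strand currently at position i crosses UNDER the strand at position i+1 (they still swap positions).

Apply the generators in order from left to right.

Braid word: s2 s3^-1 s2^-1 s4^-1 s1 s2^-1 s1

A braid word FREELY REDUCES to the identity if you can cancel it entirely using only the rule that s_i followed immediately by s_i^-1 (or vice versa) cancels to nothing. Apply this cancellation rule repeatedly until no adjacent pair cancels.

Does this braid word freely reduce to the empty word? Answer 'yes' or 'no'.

Gen 1 (s2): push. Stack: [s2]
Gen 2 (s3^-1): push. Stack: [s2 s3^-1]
Gen 3 (s2^-1): push. Stack: [s2 s3^-1 s2^-1]
Gen 4 (s4^-1): push. Stack: [s2 s3^-1 s2^-1 s4^-1]
Gen 5 (s1): push. Stack: [s2 s3^-1 s2^-1 s4^-1 s1]
Gen 6 (s2^-1): push. Stack: [s2 s3^-1 s2^-1 s4^-1 s1 s2^-1]
Gen 7 (s1): push. Stack: [s2 s3^-1 s2^-1 s4^-1 s1 s2^-1 s1]
Reduced word: s2 s3^-1 s2^-1 s4^-1 s1 s2^-1 s1

Answer: no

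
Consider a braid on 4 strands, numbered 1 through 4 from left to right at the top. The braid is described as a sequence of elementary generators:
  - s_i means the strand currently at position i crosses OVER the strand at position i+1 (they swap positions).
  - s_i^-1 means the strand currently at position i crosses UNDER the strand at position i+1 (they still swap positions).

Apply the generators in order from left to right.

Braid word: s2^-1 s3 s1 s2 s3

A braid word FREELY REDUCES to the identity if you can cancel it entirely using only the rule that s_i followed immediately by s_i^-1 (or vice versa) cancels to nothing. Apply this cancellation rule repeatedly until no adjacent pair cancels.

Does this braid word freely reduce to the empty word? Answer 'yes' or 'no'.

Gen 1 (s2^-1): push. Stack: [s2^-1]
Gen 2 (s3): push. Stack: [s2^-1 s3]
Gen 3 (s1): push. Stack: [s2^-1 s3 s1]
Gen 4 (s2): push. Stack: [s2^-1 s3 s1 s2]
Gen 5 (s3): push. Stack: [s2^-1 s3 s1 s2 s3]
Reduced word: s2^-1 s3 s1 s2 s3

Answer: no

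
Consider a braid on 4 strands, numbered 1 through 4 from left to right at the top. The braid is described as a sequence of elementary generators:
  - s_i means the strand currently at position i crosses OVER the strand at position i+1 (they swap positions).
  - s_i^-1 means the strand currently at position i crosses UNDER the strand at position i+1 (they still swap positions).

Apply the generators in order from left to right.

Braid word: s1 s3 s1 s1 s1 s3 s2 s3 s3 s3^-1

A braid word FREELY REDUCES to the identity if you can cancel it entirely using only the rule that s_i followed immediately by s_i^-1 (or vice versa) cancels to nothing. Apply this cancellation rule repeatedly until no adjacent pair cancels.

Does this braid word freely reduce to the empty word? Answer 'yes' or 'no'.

Gen 1 (s1): push. Stack: [s1]
Gen 2 (s3): push. Stack: [s1 s3]
Gen 3 (s1): push. Stack: [s1 s3 s1]
Gen 4 (s1): push. Stack: [s1 s3 s1 s1]
Gen 5 (s1): push. Stack: [s1 s3 s1 s1 s1]
Gen 6 (s3): push. Stack: [s1 s3 s1 s1 s1 s3]
Gen 7 (s2): push. Stack: [s1 s3 s1 s1 s1 s3 s2]
Gen 8 (s3): push. Stack: [s1 s3 s1 s1 s1 s3 s2 s3]
Gen 9 (s3): push. Stack: [s1 s3 s1 s1 s1 s3 s2 s3 s3]
Gen 10 (s3^-1): cancels prior s3. Stack: [s1 s3 s1 s1 s1 s3 s2 s3]
Reduced word: s1 s3 s1 s1 s1 s3 s2 s3

Answer: no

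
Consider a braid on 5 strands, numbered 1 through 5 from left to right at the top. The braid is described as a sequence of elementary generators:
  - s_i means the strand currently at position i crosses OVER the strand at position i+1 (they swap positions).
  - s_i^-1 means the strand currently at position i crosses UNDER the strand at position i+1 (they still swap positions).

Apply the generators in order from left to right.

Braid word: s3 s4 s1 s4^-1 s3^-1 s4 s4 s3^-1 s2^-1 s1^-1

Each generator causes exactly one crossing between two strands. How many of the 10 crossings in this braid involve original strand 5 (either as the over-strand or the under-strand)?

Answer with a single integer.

Answer: 4

Derivation:
Gen 1: crossing 3x4. Involves strand 5? no. Count so far: 0
Gen 2: crossing 3x5. Involves strand 5? yes. Count so far: 1
Gen 3: crossing 1x2. Involves strand 5? no. Count so far: 1
Gen 4: crossing 5x3. Involves strand 5? yes. Count so far: 2
Gen 5: crossing 4x3. Involves strand 5? no. Count so far: 2
Gen 6: crossing 4x5. Involves strand 5? yes. Count so far: 3
Gen 7: crossing 5x4. Involves strand 5? yes. Count so far: 4
Gen 8: crossing 3x4. Involves strand 5? no. Count so far: 4
Gen 9: crossing 1x4. Involves strand 5? no. Count so far: 4
Gen 10: crossing 2x4. Involves strand 5? no. Count so far: 4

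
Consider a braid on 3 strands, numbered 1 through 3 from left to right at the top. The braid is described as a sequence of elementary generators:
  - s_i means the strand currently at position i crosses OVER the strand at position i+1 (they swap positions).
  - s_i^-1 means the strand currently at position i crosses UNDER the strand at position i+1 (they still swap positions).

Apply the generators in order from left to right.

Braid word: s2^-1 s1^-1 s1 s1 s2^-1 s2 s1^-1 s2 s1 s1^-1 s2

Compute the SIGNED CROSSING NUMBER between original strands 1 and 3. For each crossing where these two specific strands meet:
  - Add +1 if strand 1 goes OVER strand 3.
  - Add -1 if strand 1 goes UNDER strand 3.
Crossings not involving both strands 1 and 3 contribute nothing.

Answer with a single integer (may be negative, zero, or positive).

Answer: 0

Derivation:
Gen 1: crossing 2x3. Both 1&3? no. Sum: 0
Gen 2: 1 under 3. Both 1&3? yes. Contrib: -1. Sum: -1
Gen 3: 3 over 1. Both 1&3? yes. Contrib: -1. Sum: -2
Gen 4: 1 over 3. Both 1&3? yes. Contrib: +1. Sum: -1
Gen 5: crossing 1x2. Both 1&3? no. Sum: -1
Gen 6: crossing 2x1. Both 1&3? no. Sum: -1
Gen 7: 3 under 1. Both 1&3? yes. Contrib: +1. Sum: 0
Gen 8: crossing 3x2. Both 1&3? no. Sum: 0
Gen 9: crossing 1x2. Both 1&3? no. Sum: 0
Gen 10: crossing 2x1. Both 1&3? no. Sum: 0
Gen 11: crossing 2x3. Both 1&3? no. Sum: 0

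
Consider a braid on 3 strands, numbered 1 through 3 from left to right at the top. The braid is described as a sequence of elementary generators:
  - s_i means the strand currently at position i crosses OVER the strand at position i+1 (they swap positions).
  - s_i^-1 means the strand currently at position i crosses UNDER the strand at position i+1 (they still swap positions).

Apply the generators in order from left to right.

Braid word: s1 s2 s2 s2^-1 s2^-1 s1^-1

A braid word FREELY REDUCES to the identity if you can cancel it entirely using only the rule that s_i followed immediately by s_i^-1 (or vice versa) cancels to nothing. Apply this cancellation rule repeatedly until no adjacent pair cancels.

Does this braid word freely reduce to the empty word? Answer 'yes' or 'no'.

Gen 1 (s1): push. Stack: [s1]
Gen 2 (s2): push. Stack: [s1 s2]
Gen 3 (s2): push. Stack: [s1 s2 s2]
Gen 4 (s2^-1): cancels prior s2. Stack: [s1 s2]
Gen 5 (s2^-1): cancels prior s2. Stack: [s1]
Gen 6 (s1^-1): cancels prior s1. Stack: []
Reduced word: (empty)

Answer: yes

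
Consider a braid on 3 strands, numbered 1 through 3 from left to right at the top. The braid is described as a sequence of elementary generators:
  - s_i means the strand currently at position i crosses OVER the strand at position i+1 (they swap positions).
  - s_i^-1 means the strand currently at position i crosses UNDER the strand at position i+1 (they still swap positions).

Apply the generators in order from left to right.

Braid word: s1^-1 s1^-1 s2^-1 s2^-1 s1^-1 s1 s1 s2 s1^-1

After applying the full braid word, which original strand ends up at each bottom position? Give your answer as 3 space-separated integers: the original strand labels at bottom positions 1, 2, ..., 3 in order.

Answer: 3 2 1

Derivation:
Gen 1 (s1^-1): strand 1 crosses under strand 2. Perm now: [2 1 3]
Gen 2 (s1^-1): strand 2 crosses under strand 1. Perm now: [1 2 3]
Gen 3 (s2^-1): strand 2 crosses under strand 3. Perm now: [1 3 2]
Gen 4 (s2^-1): strand 3 crosses under strand 2. Perm now: [1 2 3]
Gen 5 (s1^-1): strand 1 crosses under strand 2. Perm now: [2 1 3]
Gen 6 (s1): strand 2 crosses over strand 1. Perm now: [1 2 3]
Gen 7 (s1): strand 1 crosses over strand 2. Perm now: [2 1 3]
Gen 8 (s2): strand 1 crosses over strand 3. Perm now: [2 3 1]
Gen 9 (s1^-1): strand 2 crosses under strand 3. Perm now: [3 2 1]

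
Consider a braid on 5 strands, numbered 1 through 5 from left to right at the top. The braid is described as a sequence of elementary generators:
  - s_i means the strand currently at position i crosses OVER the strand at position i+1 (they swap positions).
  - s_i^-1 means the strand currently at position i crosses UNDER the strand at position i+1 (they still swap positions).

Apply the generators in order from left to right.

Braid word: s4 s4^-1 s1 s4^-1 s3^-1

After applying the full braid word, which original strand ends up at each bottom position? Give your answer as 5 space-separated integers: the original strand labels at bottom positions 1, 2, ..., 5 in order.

Answer: 2 1 5 3 4

Derivation:
Gen 1 (s4): strand 4 crosses over strand 5. Perm now: [1 2 3 5 4]
Gen 2 (s4^-1): strand 5 crosses under strand 4. Perm now: [1 2 3 4 5]
Gen 3 (s1): strand 1 crosses over strand 2. Perm now: [2 1 3 4 5]
Gen 4 (s4^-1): strand 4 crosses under strand 5. Perm now: [2 1 3 5 4]
Gen 5 (s3^-1): strand 3 crosses under strand 5. Perm now: [2 1 5 3 4]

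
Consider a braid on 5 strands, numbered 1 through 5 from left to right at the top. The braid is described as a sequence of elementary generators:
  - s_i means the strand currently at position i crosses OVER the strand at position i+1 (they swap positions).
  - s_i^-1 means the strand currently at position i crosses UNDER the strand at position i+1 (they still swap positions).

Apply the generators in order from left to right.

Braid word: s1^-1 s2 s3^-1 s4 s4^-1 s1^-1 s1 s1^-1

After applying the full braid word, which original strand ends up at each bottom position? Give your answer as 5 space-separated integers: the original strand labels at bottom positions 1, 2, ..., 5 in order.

Answer: 3 2 4 1 5

Derivation:
Gen 1 (s1^-1): strand 1 crosses under strand 2. Perm now: [2 1 3 4 5]
Gen 2 (s2): strand 1 crosses over strand 3. Perm now: [2 3 1 4 5]
Gen 3 (s3^-1): strand 1 crosses under strand 4. Perm now: [2 3 4 1 5]
Gen 4 (s4): strand 1 crosses over strand 5. Perm now: [2 3 4 5 1]
Gen 5 (s4^-1): strand 5 crosses under strand 1. Perm now: [2 3 4 1 5]
Gen 6 (s1^-1): strand 2 crosses under strand 3. Perm now: [3 2 4 1 5]
Gen 7 (s1): strand 3 crosses over strand 2. Perm now: [2 3 4 1 5]
Gen 8 (s1^-1): strand 2 crosses under strand 3. Perm now: [3 2 4 1 5]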